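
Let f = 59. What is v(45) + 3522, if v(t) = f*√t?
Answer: 3522 + 177*√5 ≈ 3917.8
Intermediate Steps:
v(t) = 59*√t
v(45) + 3522 = 59*√45 + 3522 = 59*(3*√5) + 3522 = 177*√5 + 3522 = 3522 + 177*√5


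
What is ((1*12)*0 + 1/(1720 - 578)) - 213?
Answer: -243245/1142 ≈ -213.00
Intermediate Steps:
((1*12)*0 + 1/(1720 - 578)) - 213 = (12*0 + 1/1142) - 213 = (0 + 1/1142) - 213 = 1/1142 - 213 = -243245/1142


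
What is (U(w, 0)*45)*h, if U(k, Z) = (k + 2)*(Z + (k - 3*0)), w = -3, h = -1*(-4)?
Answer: 540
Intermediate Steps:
h = 4
U(k, Z) = (2 + k)*(Z + k) (U(k, Z) = (2 + k)*(Z + (k + 0)) = (2 + k)*(Z + k))
(U(w, 0)*45)*h = (((-3)² + 2*0 + 2*(-3) + 0*(-3))*45)*4 = ((9 + 0 - 6 + 0)*45)*4 = (3*45)*4 = 135*4 = 540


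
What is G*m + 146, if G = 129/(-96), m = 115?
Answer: -273/32 ≈ -8.5313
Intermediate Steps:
G = -43/32 (G = 129*(-1/96) = -43/32 ≈ -1.3438)
G*m + 146 = -43/32*115 + 146 = -4945/32 + 146 = -273/32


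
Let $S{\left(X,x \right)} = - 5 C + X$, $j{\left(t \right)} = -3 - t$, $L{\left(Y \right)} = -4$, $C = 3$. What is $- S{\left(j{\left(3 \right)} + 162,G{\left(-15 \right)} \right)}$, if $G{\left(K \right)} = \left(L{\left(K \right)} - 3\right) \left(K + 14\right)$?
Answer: $-141$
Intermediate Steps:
$G{\left(K \right)} = -98 - 7 K$ ($G{\left(K \right)} = \left(-4 - 3\right) \left(K + 14\right) = - 7 \left(14 + K\right) = -98 - 7 K$)
$S{\left(X,x \right)} = -15 + X$ ($S{\left(X,x \right)} = \left(-5\right) 3 + X = -15 + X$)
$- S{\left(j{\left(3 \right)} + 162,G{\left(-15 \right)} \right)} = - (-15 + \left(\left(-3 - 3\right) + 162\right)) = - (-15 + \left(-6 + 162\right)) = - (-15 + 156) = \left(-1\right) 141 = -141$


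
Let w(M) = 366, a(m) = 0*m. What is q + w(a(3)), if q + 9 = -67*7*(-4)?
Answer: 2233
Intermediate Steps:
a(m) = 0
q = 1867 (q = -9 - 67*7*(-4) = -9 - 469*(-4) = -9 + 1876 = 1867)
q + w(a(3)) = 1867 + 366 = 2233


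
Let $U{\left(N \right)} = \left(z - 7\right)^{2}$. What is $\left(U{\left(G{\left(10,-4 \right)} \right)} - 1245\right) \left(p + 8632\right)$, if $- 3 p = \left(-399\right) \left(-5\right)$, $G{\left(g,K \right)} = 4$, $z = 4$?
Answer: $-9847212$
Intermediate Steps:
$U{\left(N \right)} = 9$ ($U{\left(N \right)} = \left(4 - 7\right)^{2} = \left(-3\right)^{2} = 9$)
$p = -665$ ($p = - \frac{\left(-399\right) \left(-5\right)}{3} = \left(- \frac{1}{3}\right) 1995 = -665$)
$\left(U{\left(G{\left(10,-4 \right)} \right)} - 1245\right) \left(p + 8632\right) = \left(9 - 1245\right) \left(-665 + 8632\right) = \left(-1236\right) 7967 = -9847212$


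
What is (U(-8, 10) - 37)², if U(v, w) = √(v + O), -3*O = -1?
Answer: (111 - I*√69)²/9 ≈ 1361.3 - 204.9*I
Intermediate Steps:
O = ⅓ (O = -⅓*(-1) = ⅓ ≈ 0.33333)
U(v, w) = √(⅓ + v) (U(v, w) = √(v + ⅓) = √(⅓ + v))
(U(-8, 10) - 37)² = (√(3 + 9*(-8))/3 - 37)² = (√(3 - 72)/3 - 37)² = (√(-69)/3 - 37)² = ((I*√69)/3 - 37)² = (I*√69/3 - 37)² = (-37 + I*√69/3)²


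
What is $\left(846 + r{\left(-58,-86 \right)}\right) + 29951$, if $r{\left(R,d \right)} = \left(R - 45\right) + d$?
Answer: $30608$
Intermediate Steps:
$r{\left(R,d \right)} = -45 + R + d$ ($r{\left(R,d \right)} = \left(-45 + R\right) + d = -45 + R + d$)
$\left(846 + r{\left(-58,-86 \right)}\right) + 29951 = \left(846 - 189\right) + 29951 = 657 + 29951 = 30608$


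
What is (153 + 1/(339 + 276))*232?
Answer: 21830272/615 ≈ 35496.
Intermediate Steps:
(153 + 1/(339 + 276))*232 = (153 + 1/615)*232 = (94096/615)*232 = 21830272/615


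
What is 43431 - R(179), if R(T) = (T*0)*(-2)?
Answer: 43431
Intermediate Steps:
R(T) = 0 (R(T) = 0*(-2) = 0)
43431 - R(179) = 43431 - 1*0 = 43431 + 0 = 43431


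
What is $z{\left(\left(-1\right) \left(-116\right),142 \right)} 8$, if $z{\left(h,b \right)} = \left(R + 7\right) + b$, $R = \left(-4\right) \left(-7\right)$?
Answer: $1416$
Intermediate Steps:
$R = 28$
$z{\left(h,b \right)} = 35 + b$ ($z{\left(h,b \right)} = \left(28 + 7\right) + b = 35 + b$)
$z{\left(\left(-1\right) \left(-116\right),142 \right)} 8 = \left(35 + 142\right) 8 = 177 \cdot 8 = 1416$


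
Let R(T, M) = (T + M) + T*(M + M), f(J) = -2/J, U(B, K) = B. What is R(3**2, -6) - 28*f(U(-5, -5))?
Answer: -581/5 ≈ -116.20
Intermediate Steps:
R(T, M) = M + T + 2*M*T (R(T, M) = (M + T) + T*(2*M) = (M + T) + 2*M*T = M + T + 2*M*T)
R(3**2, -6) - 28*f(U(-5, -5)) = (-6 + 3**2 + 2*(-6)*3**2) - (-56)/(-5) = (-6 + 9 + 2*(-6)*9) - (-56)*(-1)/5 = (-6 + 9 - 108) - 28*2/5 = -105 - 56/5 = -581/5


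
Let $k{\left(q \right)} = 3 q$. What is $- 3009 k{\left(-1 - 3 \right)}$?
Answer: $36108$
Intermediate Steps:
$- 3009 k{\left(-1 - 3 \right)} = - 3009 \cdot 3 \left(-1 - 3\right) = - 3009 \cdot 3 \left(-4\right) = \left(-3009\right) \left(-12\right) = 36108$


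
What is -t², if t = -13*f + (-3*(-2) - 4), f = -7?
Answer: -8649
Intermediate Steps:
t = 93 (t = -13*(-7) + (-3*(-2) - 4) = 91 + (6 - 4) = 91 + 2 = 93)
-t² = -1*93² = -1*8649 = -8649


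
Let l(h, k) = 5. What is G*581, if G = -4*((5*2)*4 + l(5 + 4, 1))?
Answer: -104580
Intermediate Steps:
G = -180 (G = -4*((5*2)*4 + 5) = -4*(10*4 + 5) = -4*(40 + 5) = -4*45 = -180)
G*581 = -180*581 = -104580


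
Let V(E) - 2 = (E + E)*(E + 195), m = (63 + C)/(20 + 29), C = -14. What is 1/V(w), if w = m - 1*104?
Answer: -1/18950 ≈ -5.2770e-5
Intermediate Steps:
m = 1 (m = (63 - 14)/(20 + 29) = 49/49 = 49*(1/49) = 1)
w = -103 (w = 1 - 1*104 = 1 - 104 = -103)
V(E) = 2 + 2*E*(195 + E) (V(E) = 2 + (E + E)*(E + 195) = 2 + (2*E)*(195 + E) = 2 + 2*E*(195 + E))
1/V(w) = 1/(2 + 2*(-103)**2 + 390*(-103)) = 1/(2 + 2*10609 - 40170) = 1/(2 + 21218 - 40170) = 1/(-18950) = -1/18950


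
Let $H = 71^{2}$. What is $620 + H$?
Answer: $5661$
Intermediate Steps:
$H = 5041$
$620 + H = 620 + 5041 = 5661$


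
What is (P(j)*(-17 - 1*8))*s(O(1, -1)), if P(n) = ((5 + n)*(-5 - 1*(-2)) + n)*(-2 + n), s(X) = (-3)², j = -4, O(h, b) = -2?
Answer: -9450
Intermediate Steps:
s(X) = 9
P(n) = (-15 - 2*n)*(-2 + n) (P(n) = ((5 + n)*(-5 + 2) + n)*(-2 + n) = ((5 + n)*(-3) + n)*(-2 + n) = ((-15 - 3*n) + n)*(-2 + n) = (-15 - 2*n)*(-2 + n))
(P(j)*(-17 - 1*8))*s(O(1, -1)) = ((30 - 11*(-4) - 2*(-4)²)*(-17 - 1*8))*9 = ((30 + 44 - 2*16)*(-17 - 8))*9 = ((30 + 44 - 32)*(-25))*9 = (42*(-25))*9 = -1050*9 = -9450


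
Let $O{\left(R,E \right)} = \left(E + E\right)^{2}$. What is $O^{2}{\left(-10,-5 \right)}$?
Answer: $10000$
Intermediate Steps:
$O{\left(R,E \right)} = 4 E^{2}$ ($O{\left(R,E \right)} = \left(2 E\right)^{2} = 4 E^{2}$)
$O^{2}{\left(-10,-5 \right)} = \left(4 \left(-5\right)^{2}\right)^{2} = \left(4 \cdot 25\right)^{2} = 100^{2} = 10000$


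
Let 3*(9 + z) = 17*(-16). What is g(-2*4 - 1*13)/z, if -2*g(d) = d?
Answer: -63/598 ≈ -0.10535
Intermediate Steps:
g(d) = -d/2
z = -299/3 (z = -9 + (17*(-16))/3 = -9 + (⅓)*(-272) = -9 - 272/3 = -299/3 ≈ -99.667)
g(-2*4 - 1*13)/z = (-(-2*4 - 1*13)/2)/(-299/3) = -(-8 - 13)/2*(-3/299) = -½*(-21)*(-3/299) = (21/2)*(-3/299) = -63/598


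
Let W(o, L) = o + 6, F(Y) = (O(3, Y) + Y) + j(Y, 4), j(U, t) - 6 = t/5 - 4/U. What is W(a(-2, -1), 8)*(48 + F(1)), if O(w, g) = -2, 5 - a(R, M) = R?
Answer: 3237/5 ≈ 647.40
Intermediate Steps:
a(R, M) = 5 - R
j(U, t) = 6 - 4/U + t/5 (j(U, t) = 6 + (t/5 - 4/U) = 6 + (-4/U + t/5) = 6 - 4/U + t/5)
F(Y) = 24/5 + Y - 4/Y (F(Y) = (-2 + Y) + (6 - 4/Y + (⅕)*4) = (-2 + Y) + (6 - 4/Y + ⅘) = (-2 + Y) + (34/5 - 4/Y) = 24/5 + Y - 4/Y)
W(o, L) = 6 + o
W(a(-2, -1), 8)*(48 + F(1)) = (6 + (5 - 1*(-2)))*(48 + (24/5 + 1 - 4/1)) = (6 + (5 + 2))*(48 + (24/5 + 1 - 4*1)) = (6 + 7)*(48 + (24/5 + 1 - 4)) = 13*(48 + 9/5) = 13*(249/5) = 3237/5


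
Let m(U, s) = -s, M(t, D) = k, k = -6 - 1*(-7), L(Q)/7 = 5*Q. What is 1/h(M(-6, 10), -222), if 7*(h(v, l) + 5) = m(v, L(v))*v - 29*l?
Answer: 7/6368 ≈ 0.0010992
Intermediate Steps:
L(Q) = 35*Q (L(Q) = 7*(5*Q) = 35*Q)
k = 1 (k = -6 + 7 = 1)
M(t, D) = 1
h(v, l) = -5 - 5*v² - 29*l/7 (h(v, l) = -5 + ((-35*v)*v - 29*l)/7 = -5 + (-35*v² - 29*l)/7 = -5 + (-5*v² - 29*l/7) = -5 - 5*v² - 29*l/7)
1/h(M(-6, 10), -222) = 1/(-5 - 5*1² - 29/7*(-222)) = 1/(-5 - 5*1 + 6438/7) = 1/(-5 - 5 + 6438/7) = 1/(6368/7) = 7/6368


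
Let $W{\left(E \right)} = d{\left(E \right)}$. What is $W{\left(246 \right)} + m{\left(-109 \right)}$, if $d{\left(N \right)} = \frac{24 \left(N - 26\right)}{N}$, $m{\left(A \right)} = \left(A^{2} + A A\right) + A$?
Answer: $\frac{970653}{41} \approx 23674.0$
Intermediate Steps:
$m{\left(A \right)} = A + 2 A^{2}$ ($m{\left(A \right)} = \left(A^{2} + A^{2}\right) + A = 2 A^{2} + A = A + 2 A^{2}$)
$d{\left(N \right)} = \frac{-624 + 24 N}{N}$ ($d{\left(N \right)} = \frac{24 \left(-26 + N\right)}{N} = \frac{-624 + 24 N}{N}$)
$W{\left(E \right)} = 24 - \frac{624}{E}$
$W{\left(246 \right)} + m{\left(-109 \right)} = \left(24 - \frac{624}{246}\right) - 109 \left(1 + 2 \left(-109\right)\right) = \left(24 - \frac{104}{41}\right) - 109 \left(1 - 218\right) = \left(24 - \frac{104}{41}\right) - -23653 = \frac{880}{41} + 23653 = \frac{970653}{41}$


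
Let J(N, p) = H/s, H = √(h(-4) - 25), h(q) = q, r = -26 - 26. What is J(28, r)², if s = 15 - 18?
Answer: -29/9 ≈ -3.2222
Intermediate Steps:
r = -52
s = -3
H = I*√29 (H = √(-4 - 25) = √(-29) = I*√29 ≈ 5.3852*I)
J(N, p) = -I*√29/3 (J(N, p) = (I*√29)/(-3) = (I*√29)*(-⅓) = -I*√29/3)
J(28, r)² = (-I*√29/3)² = -29/9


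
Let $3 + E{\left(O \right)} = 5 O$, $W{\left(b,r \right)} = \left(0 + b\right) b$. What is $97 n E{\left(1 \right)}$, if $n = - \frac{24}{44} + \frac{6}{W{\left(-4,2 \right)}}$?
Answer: $- \frac{1455}{44} \approx -33.068$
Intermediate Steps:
$W{\left(b,r \right)} = b^{2}$ ($W{\left(b,r \right)} = b b = b^{2}$)
$E{\left(O \right)} = -3 + 5 O$
$n = - \frac{15}{88}$ ($n = - \frac{24}{44} + \frac{6}{\left(-4\right)^{2}} = \left(-24\right) \frac{1}{44} + \frac{6}{16} = - \frac{6}{11} + 6 \cdot \frac{1}{16} = - \frac{6}{11} + \frac{3}{8} = - \frac{15}{88} \approx -0.17045$)
$97 n E{\left(1 \right)} = 97 \left(- \frac{15}{88}\right) \left(-3 + 5 \cdot 1\right) = - \frac{1455 \left(-3 + 5\right)}{88} = \left(- \frac{1455}{88}\right) 2 = - \frac{1455}{44}$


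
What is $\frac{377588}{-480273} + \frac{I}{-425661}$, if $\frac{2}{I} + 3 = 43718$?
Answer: $- \frac{780674543548574}{992978868508655} \approx -0.78619$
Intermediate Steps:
$I = \frac{2}{43715}$ ($I = \frac{2}{-3 + 43718} = \frac{2}{43715} \approx 4.5751 \cdot 10^{-5}$)
$\frac{377588}{-480273} + \frac{I}{-425661} = \frac{377588}{-480273} + \frac{2}{43715 \left(-425661\right)} = 377588 \left(- \frac{1}{480273}\right) + \frac{2}{43715} \left(- \frac{1}{425661}\right) = - \frac{377588}{480273} - \frac{2}{18607770615} = - \frac{780674543548574}{992978868508655}$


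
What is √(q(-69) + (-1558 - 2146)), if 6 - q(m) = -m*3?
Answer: I*√3905 ≈ 62.49*I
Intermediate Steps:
q(m) = 6 + 3*m (q(m) = 6 - (-m)*3 = 6 - (-3)*m = 6 + 3*m)
√(q(-69) + (-1558 - 2146)) = √((6 + 3*(-69)) + (-1558 - 2146)) = √((6 - 207) - 3704) = √(-201 - 3704) = √(-3905) = I*√3905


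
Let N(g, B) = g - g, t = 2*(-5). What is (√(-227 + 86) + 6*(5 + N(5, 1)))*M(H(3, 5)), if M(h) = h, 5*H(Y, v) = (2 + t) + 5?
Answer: -18 - 3*I*√141/5 ≈ -18.0 - 7.1246*I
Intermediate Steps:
t = -10
N(g, B) = 0
H(Y, v) = -⅗ (H(Y, v) = ((2 - 10) + 5)/5 = (-8 + 5)/5 = (⅕)*(-3) = -⅗)
(√(-227 + 86) + 6*(5 + N(5, 1)))*M(H(3, 5)) = (√(-227 + 86) + 6*(5 + 0))*(-⅗) = (√(-141) + 6*5)*(-⅗) = (I*√141 + 30)*(-⅗) = (30 + I*√141)*(-⅗) = -18 - 3*I*√141/5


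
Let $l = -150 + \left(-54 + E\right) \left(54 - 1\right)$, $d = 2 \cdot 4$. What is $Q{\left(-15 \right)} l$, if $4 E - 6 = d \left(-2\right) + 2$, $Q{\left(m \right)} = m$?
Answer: $46770$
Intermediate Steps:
$d = 8$
$E = -2$ ($E = \frac{3}{2} + \frac{8 \left(-2\right) + 2}{4} = \frac{3}{2} + \frac{-16 + 2}{4} = \frac{3}{2} + \frac{1}{4} \left(-14\right) = \frac{3}{2} - \frac{7}{2} = -2$)
$l = -3118$ ($l = -150 + \left(-54 - 2\right) \left(54 - 1\right) = -150 - 2968 = -3118$)
$Q{\left(-15 \right)} l = \left(-15\right) \left(-3118\right) = 46770$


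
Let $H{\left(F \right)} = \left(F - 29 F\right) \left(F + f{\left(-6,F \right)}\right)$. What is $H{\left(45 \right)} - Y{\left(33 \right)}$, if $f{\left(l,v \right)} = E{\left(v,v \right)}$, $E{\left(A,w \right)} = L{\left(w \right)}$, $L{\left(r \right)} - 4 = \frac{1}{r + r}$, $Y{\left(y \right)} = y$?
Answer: $-61787$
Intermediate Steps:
$L{\left(r \right)} = 4 + \frac{1}{2 r}$ ($L{\left(r \right)} = 4 + \frac{1}{r + r} = 4 + \frac{1}{2 r}$)
$E{\left(A,w \right)} = 4 + \frac{1}{2 w}$
$f{\left(l,v \right)} = 4 + \frac{1}{2 v}$
$H{\left(F \right)} = - 28 F \left(4 + F + \frac{1}{2 F}\right)$ ($H{\left(F \right)} = \left(F - 29 F\right) \left(F + \left(4 + \frac{1}{2 F}\right)\right) = - 28 F \left(4 + F + \frac{1}{2 F}\right)$)
$H{\left(45 \right)} - Y{\left(33 \right)} = \left(-14 - 1260 \left(4 + 45\right)\right) - 33 = \left(-14 - 1260 \cdot 49\right) - 33 = \left(-14 - 61740\right) - 33 = -61754 - 33 = -61787$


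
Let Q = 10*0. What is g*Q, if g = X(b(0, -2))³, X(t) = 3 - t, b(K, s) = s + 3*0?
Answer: 0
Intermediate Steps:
b(K, s) = s (b(K, s) = s + 0 = s)
g = 125 (g = (3 - 1*(-2))³ = (3 + 2)³ = 5³ = 125)
Q = 0
g*Q = 125*0 = 0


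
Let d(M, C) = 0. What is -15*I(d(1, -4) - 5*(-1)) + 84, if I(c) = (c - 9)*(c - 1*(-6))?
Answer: 744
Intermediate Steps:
I(c) = (-9 + c)*(6 + c) (I(c) = (-9 + c)*(c + 6) = (-9 + c)*(6 + c))
-15*I(d(1, -4) - 5*(-1)) + 84 = -15*(-54 + (0 - 5*(-1))**2 - 3*(0 - 5*(-1))) + 84 = -15*(-54 + (0 + 5)**2 - 3*(0 + 5)) + 84 = -15*(-54 + 5**2 - 3*5) + 84 = -15*(-54 + 25 - 15) + 84 = -15*(-44) + 84 = 660 + 84 = 744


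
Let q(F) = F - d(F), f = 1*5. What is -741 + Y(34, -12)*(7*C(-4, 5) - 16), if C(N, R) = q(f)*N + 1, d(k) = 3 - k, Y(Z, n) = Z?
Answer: -7711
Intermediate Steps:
f = 5
q(F) = -3 + 2*F (q(F) = F - (3 - F) = F + (-3 + F) = -3 + 2*F)
C(N, R) = 1 + 7*N (C(N, R) = (-3 + 2*5)*N + 1 = (-3 + 10)*N + 1 = 7*N + 1 = 1 + 7*N)
-741 + Y(34, -12)*(7*C(-4, 5) - 16) = -741 + 34*(7*(1 + 7*(-4)) - 16) = -741 + 34*(7*(1 - 28) - 16) = -741 + 34*(7*(-27) - 16) = -741 + 34*(-189 - 16) = -741 + 34*(-205) = -741 - 6970 = -7711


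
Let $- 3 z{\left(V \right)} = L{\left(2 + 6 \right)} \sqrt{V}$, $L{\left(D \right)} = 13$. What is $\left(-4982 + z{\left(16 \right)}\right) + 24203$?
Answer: $\frac{57611}{3} \approx 19204.0$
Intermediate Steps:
$z{\left(V \right)} = - \frac{13 \sqrt{V}}{3}$
$\left(-4982 + z{\left(16 \right)}\right) + 24203 = \left(-4982 - \frac{13 \sqrt{16}}{3}\right) + 24203 = \left(-4982 - \frac{52}{3}\right) + 24203 = - \frac{14998}{3} + 24203 = \frac{57611}{3}$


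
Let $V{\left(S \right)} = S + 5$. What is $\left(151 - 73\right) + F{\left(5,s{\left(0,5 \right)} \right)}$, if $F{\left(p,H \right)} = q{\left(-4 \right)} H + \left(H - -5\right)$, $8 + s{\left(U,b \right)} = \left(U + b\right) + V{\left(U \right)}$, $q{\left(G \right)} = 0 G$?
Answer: $85$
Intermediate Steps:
$V{\left(S \right)} = 5 + S$
$q{\left(G \right)} = 0$
$s{\left(U,b \right)} = -3 + b + 2 U$ ($s{\left(U,b \right)} = -8 + \left(\left(U + b\right) + \left(5 + U\right)\right) = -8 + \left(5 + b + 2 U\right) = -3 + b + 2 U$)
$F{\left(p,H \right)} = 5 + H$ ($F{\left(p,H \right)} = 0 H + \left(H - -5\right) = 0 + \left(H + 5\right) = 0 + \left(5 + H\right) = 5 + H$)
$\left(151 - 73\right) + F{\left(5,s{\left(0,5 \right)} \right)} = \left(151 - 73\right) + \left(5 + \left(-3 + 5 + 2 \cdot 0\right)\right) = 78 + \left(5 + \left(-3 + 5 + 0\right)\right) = 78 + \left(5 + 2\right) = 78 + 7 = 85$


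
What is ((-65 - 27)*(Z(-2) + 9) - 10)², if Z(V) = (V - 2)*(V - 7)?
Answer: 17222500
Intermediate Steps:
Z(V) = (-7 + V)*(-2 + V) (Z(V) = (-2 + V)*(-7 + V) = (-7 + V)*(-2 + V))
((-65 - 27)*(Z(-2) + 9) - 10)² = ((-65 - 27)*((14 + (-2)² - 9*(-2)) + 9) - 10)² = (-92*((14 + 4 + 18) + 9) - 10)² = (-92*(36 + 9) - 10)² = (-92*45 - 10)² = (-4140 - 10)² = (-4150)² = 17222500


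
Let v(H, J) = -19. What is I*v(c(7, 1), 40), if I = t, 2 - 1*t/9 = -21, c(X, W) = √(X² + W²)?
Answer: -3933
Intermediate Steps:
c(X, W) = √(W² + X²)
t = 207 (t = 18 - 9*(-21) = 18 + 189 = 207)
I = 207
I*v(c(7, 1), 40) = 207*(-19) = -3933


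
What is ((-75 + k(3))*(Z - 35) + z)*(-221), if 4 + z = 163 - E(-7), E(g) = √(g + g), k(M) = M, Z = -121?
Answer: -2517411 + 221*I*√14 ≈ -2.5174e+6 + 826.91*I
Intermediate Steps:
E(g) = √2*√g (E(g) = √(2*g) = √2*√g)
z = 159 - I*√14 (z = -4 + (163 - √2*√(-7)) = -4 + (163 - √2*I*√7) = -4 + (163 - I*√14) = 159 - I*√14 ≈ 159.0 - 3.7417*I)
((-75 + k(3))*(Z - 35) + z)*(-221) = ((-75 + 3)*(-121 - 35) + (159 - I*√14))*(-221) = (-72*(-156) + (159 - I*√14))*(-221) = (11232 + (159 - I*√14))*(-221) = (11391 - I*√14)*(-221) = -2517411 + 221*I*√14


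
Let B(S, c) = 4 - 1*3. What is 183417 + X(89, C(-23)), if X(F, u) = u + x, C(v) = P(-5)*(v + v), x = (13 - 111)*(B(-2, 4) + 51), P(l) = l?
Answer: 178551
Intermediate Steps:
B(S, c) = 1 (B(S, c) = 4 - 3 = 1)
x = -5096 (x = (13 - 111)*(1 + 51) = -98*52 = -5096)
C(v) = -10*v (C(v) = -5*(v + v) = -10*v)
X(F, u) = -5096 + u (X(F, u) = u - 5096 = -5096 + u)
183417 + X(89, C(-23)) = 183417 + (-5096 - 10*(-23)) = 183417 + (-5096 + 230) = 183417 - 4866 = 178551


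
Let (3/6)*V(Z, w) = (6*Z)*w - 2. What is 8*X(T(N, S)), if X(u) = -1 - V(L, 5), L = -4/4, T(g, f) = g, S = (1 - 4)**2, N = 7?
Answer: 504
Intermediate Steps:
S = 9 (S = (-3)**2 = 9)
L = -1 (L = -4*1/4 = -1)
V(Z, w) = -4 + 12*Z*w (V(Z, w) = 2*((6*Z)*w - 2) = 2*(6*Z*w - 2) = 2*(-2 + 6*Z*w) = -4 + 12*Z*w)
X(u) = 63 (X(u) = -1 - (-4 + 12*(-1)*5) = -1 - (-4 - 60) = -1 - 1*(-64) = -1 + 64 = 63)
8*X(T(N, S)) = 8*63 = 504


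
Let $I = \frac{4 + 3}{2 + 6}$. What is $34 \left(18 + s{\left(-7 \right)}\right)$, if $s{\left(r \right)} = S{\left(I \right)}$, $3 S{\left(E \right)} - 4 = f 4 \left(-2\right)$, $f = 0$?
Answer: $\frac{1972}{3} \approx 657.33$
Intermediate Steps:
$I = \frac{7}{8} \approx 0.875$
$S{\left(E \right)} = \frac{4}{3}$ ($S{\left(E \right)} = \frac{4}{3} + \frac{0 \cdot 4 \left(-2\right)}{3} = \frac{4}{3} + \frac{0 \left(-2\right)}{3} = \frac{4}{3} + \frac{1}{3} \cdot 0 = \frac{4}{3} + 0 = \frac{4}{3}$)
$s{\left(r \right)} = \frac{4}{3}$
$34 \left(18 + s{\left(-7 \right)}\right) = 34 \left(18 + \frac{4}{3}\right) = 34 \cdot \frac{58}{3} = \frac{1972}{3}$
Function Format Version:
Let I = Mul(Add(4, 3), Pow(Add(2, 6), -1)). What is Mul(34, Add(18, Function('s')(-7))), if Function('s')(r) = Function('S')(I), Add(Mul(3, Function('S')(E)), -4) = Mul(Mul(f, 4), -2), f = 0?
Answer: Rational(1972, 3) ≈ 657.33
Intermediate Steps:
I = Rational(7, 8) (I = Mul(7, Pow(8, -1)) = Mul(7, Rational(1, 8)) = Rational(7, 8) ≈ 0.87500)
Function('S')(E) = Rational(4, 3) (Function('S')(E) = Add(Rational(4, 3), Mul(Rational(1, 3), Mul(Mul(0, 4), -2))) = Add(Rational(4, 3), Mul(Rational(1, 3), Mul(0, -2))) = Add(Rational(4, 3), Mul(Rational(1, 3), 0)) = Add(Rational(4, 3), 0) = Rational(4, 3))
Function('s')(r) = Rational(4, 3)
Mul(34, Add(18, Function('s')(-7))) = Mul(34, Add(18, Rational(4, 3))) = Mul(34, Rational(58, 3)) = Rational(1972, 3)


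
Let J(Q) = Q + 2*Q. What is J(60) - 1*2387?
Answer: -2207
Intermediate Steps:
J(Q) = 3*Q
J(60) - 1*2387 = 3*60 - 1*2387 = 180 - 2387 = -2207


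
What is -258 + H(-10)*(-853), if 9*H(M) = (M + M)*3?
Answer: 16286/3 ≈ 5428.7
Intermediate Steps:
H(M) = 2*M/3 (H(M) = ((M + M)*3)/9 = ((2*M)*3)/9 = (6*M)/9 = 2*M/3)
-258 + H(-10)*(-853) = -258 + ((⅔)*(-10))*(-853) = -258 - 20/3*(-853) = -258 + 17060/3 = 16286/3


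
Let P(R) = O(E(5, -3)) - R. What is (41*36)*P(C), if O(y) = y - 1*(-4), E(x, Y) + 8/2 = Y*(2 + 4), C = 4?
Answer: -32472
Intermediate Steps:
E(x, Y) = -4 + 6*Y (E(x, Y) = -4 + Y*(2 + 4) = -4 + Y*6 = -4 + 6*Y)
O(y) = 4 + y (O(y) = y + 4 = 4 + y)
P(R) = -18 - R (P(R) = (4 + (-4 + 6*(-3))) - R = (4 + (-4 - 18)) - R = (4 - 22) - R = -18 - R)
(41*36)*P(C) = (41*36)*(-18 - 1*4) = 1476*(-18 - 4) = 1476*(-22) = -32472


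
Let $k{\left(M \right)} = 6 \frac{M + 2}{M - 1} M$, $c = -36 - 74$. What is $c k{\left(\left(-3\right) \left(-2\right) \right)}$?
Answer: $-6336$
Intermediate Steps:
$c = -110$ ($c = -36 - 74 = -110$)
$k{\left(M \right)} = \frac{6 M \left(2 + M\right)}{-1 + M}$ ($k{\left(M \right)} = 6 \frac{2 + M}{-1 + M} M = \frac{6 \left(2 + M\right)}{-1 + M} M = \frac{6 M \left(2 + M\right)}{-1 + M}$)
$c k{\left(\left(-3\right) \left(-2\right) \right)} = - 110 \frac{6 \left(\left(-3\right) \left(-2\right)\right) \left(2 - -6\right)}{-1 - -6} = - 110 \cdot 6 \cdot 6 \frac{1}{-1 + 6} \left(2 + 6\right) = - 110 \cdot 6 \cdot 6 \cdot \frac{1}{5} \cdot 8 = \left(-110\right) \frac{288}{5} = -6336$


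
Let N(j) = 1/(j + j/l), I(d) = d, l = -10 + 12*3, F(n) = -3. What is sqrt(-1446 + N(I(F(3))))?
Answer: 4*I*sqrt(7322)/9 ≈ 38.031*I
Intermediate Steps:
l = 26 (l = -10 + 36 = 26)
N(j) = 26/(27*j) (N(j) = 1/(j + j/26) = 1/(27*j/26) = 26/(27*j))
sqrt(-1446 + N(I(F(3)))) = sqrt(-1446 + (26/27)/(-3)) = sqrt(-1446 + (26/27)*(-1/3)) = sqrt(-1446 - 26/81) = sqrt(-117152/81) = 4*I*sqrt(7322)/9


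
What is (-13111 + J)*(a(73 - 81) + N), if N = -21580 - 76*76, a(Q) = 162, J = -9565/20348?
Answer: 3627573448221/10174 ≈ 3.5655e+8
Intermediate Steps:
J = -9565/20348 (J = -9565*1/20348 = -9565/20348 ≈ -0.47007)
N = -27356 (N = -21580 - 5776 = -27356)
(-13111 + J)*(a(73 - 81) + N) = (-13111 - 9565/20348)*(162 - 27356) = -266792193/20348*(-27194) = 3627573448221/10174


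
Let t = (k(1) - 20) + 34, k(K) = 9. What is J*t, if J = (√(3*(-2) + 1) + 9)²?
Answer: 1748 + 414*I*√5 ≈ 1748.0 + 925.73*I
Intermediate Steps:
J = (9 + I*√5)² (J = (√(-6 + 1) + 9)² = (√(-5) + 9)² = (I*√5 + 9)² = (9 + I*√5)² ≈ 76.0 + 40.249*I)
t = 23 (t = (9 - 20) + 34 = -11 + 34 = 23)
J*t = (9 + I*√5)²*23 = 23*(9 + I*√5)²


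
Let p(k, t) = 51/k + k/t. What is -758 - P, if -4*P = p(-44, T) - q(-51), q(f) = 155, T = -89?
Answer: -12482895/15664 ≈ -796.92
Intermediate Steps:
P = 609583/15664 (P = -((51/(-44) - 44/(-89)) - 1*155)/4 = -((51*(-1/44) - 44*(-1/89)) - 155)/4 = -((-51/44 + 44/89) - 155)/4 = -(-2603/3916 - 155)/4 = -¼*(-609583/3916) = 609583/15664 ≈ 38.916)
-758 - P = -758 - 1*609583/15664 = -758 - 609583/15664 = -12482895/15664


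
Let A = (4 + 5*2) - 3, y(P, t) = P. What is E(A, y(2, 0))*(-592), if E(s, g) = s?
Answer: -6512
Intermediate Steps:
A = 11 (A = (4 + 10) - 3 = 14 - 3 = 11)
E(A, y(2, 0))*(-592) = 11*(-592) = -6512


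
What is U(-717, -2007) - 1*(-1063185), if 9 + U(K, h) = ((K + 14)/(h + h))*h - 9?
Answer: 2125631/2 ≈ 1.0628e+6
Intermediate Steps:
U(K, h) = -11 + K/2 (U(K, h) = -9 + (((K + 14)/(h + h))*h - 9) = -9 + (((14 + K)/((2*h)))*h - 9) = -9 + (((14 + K)*(1/(2*h)))*h - 9) = -9 + (((14 + K)/(2*h))*h - 9) = -9 + ((7 + K/2) - 9) = -9 + (-2 + K/2) = -11 + K/2)
U(-717, -2007) - 1*(-1063185) = (-11 + (1/2)*(-717)) - 1*(-1063185) = (-11 - 717/2) + 1063185 = -739/2 + 1063185 = 2125631/2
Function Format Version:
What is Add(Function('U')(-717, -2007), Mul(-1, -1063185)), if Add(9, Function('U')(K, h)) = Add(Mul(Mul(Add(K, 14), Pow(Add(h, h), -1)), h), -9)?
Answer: Rational(2125631, 2) ≈ 1.0628e+6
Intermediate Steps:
Function('U')(K, h) = Add(-11, Mul(Rational(1, 2), K)) (Function('U')(K, h) = Add(-9, Add(Mul(Mul(Add(K, 14), Pow(Add(h, h), -1)), h), -9)) = Add(-9, Add(Mul(Mul(Add(14, K), Pow(Mul(2, h), -1)), h), -9)) = Add(-9, Add(Mul(Mul(Add(14, K), Mul(Rational(1, 2), Pow(h, -1))), h), -9)) = Add(-9, Add(Mul(Mul(Rational(1, 2), Pow(h, -1), Add(14, K)), h), -9)) = Add(-9, Add(Add(7, Mul(Rational(1, 2), K)), -9)) = Add(-9, Add(-2, Mul(Rational(1, 2), K))) = Add(-11, Mul(Rational(1, 2), K)))
Add(Function('U')(-717, -2007), Mul(-1, -1063185)) = Add(Add(-11, Mul(Rational(1, 2), -717)), Mul(-1, -1063185)) = Add(Add(-11, Rational(-717, 2)), 1063185) = Add(Rational(-739, 2), 1063185) = Rational(2125631, 2)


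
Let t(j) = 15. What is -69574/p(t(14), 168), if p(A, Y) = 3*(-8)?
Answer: 34787/12 ≈ 2898.9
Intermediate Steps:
p(A, Y) = -24
-69574/p(t(14), 168) = -69574/(-24) = -69574*(-1/24) = 34787/12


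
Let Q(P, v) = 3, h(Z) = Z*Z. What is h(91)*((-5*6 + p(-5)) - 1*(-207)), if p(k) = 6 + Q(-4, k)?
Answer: 1540266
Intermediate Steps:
h(Z) = Z²
p(k) = 9 (p(k) = 6 + 3 = 9)
h(91)*((-5*6 + p(-5)) - 1*(-207)) = 91²*((-5*6 + 9) - 1*(-207)) = 8281*((-30 + 9) + 207) = 8281*(-21 + 207) = 8281*186 = 1540266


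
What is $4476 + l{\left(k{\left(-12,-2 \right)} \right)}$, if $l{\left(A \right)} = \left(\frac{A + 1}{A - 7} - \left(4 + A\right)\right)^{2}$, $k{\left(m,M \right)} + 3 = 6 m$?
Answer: $\frac{16214860}{1681} \approx 9646.0$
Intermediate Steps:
$k{\left(m,M \right)} = -3 + 6 m$
$l{\left(A \right)} = \left(-4 - A + \frac{1 + A}{-7 + A}\right)^{2}$ ($l{\left(A \right)} = \left(\frac{1 + A}{-7 + A} - \left(4 + A\right)\right)^{2} = \left(-4 - A + \frac{1 + A}{-7 + A}\right)^{2}$)
$4476 + l{\left(k{\left(-12,-2 \right)} \right)} = 4476 + \frac{\left(29 - \left(-3 + 6 \left(-12\right)\right)^{2} + 4 \left(-3 + 6 \left(-12\right)\right)\right)^{2}}{\left(-7 + \left(-3 + 6 \left(-12\right)\right)\right)^{2}} = 4476 + \frac{\left(29 - \left(-3 - 72\right)^{2} + 4 \left(-3 - 72\right)\right)^{2}}{\left(-7 - 75\right)^{2}} = 4476 + \frac{\left(29 - \left(-75\right)^{2} + 4 \left(-75\right)\right)^{2}}{\left(-7 - 75\right)^{2}} = 4476 + \frac{\left(29 - 5625 - 300\right)^{2}}{6724} = 4476 + \frac{\left(-5896\right)^{2}}{6724} = 4476 + \frac{1}{6724} \cdot 34762816 = 4476 + \frac{8690704}{1681} = \frac{16214860}{1681}$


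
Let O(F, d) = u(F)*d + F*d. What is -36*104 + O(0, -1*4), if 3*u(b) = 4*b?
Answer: -3744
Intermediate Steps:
u(b) = 4*b/3 (u(b) = (4*b)/3 = 4*b/3)
O(F, d) = 7*F*d/3 (O(F, d) = (4*F/3)*d + F*d = 4*F*d/3 + F*d = 7*F*d/3)
-36*104 + O(0, -1*4) = -36*104 + (7/3)*0*(-1*4) = -3744 + (7/3)*0*(-4) = -3744 + 0 = -3744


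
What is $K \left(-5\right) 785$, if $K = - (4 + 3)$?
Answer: $27475$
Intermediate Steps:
$K = -7$ ($K = \left(-1\right) 7 = -7$)
$K \left(-5\right) 785 = \left(-7\right) \left(-5\right) 785 = 35 \cdot 785 = 27475$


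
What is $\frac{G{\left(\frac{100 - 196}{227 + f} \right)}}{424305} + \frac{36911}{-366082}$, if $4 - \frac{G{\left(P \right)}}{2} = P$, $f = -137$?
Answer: $- \frac{234867183361}{2329956345150} \approx -0.1008$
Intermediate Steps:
$G{\left(P \right)} = 8 - 2 P$
$\frac{G{\left(\frac{100 - 196}{227 + f} \right)}}{424305} + \frac{36911}{-366082} = \frac{8 - 2 \frac{100 - 196}{227 - 137}}{424305} + \frac{36911}{-366082} = \left(8 - 2 \left(- \frac{96}{90}\right)\right) \frac{1}{424305} + 36911 \left(- \frac{1}{366082}\right) = \left(8 - 2 \left(\left(-96\right) \frac{1}{90}\right)\right) \frac{1}{424305} - \frac{36911}{366082} = \left(8 - - \frac{32}{15}\right) \frac{1}{424305} - \frac{36911}{366082} = \left(8 + \frac{32}{15}\right) \frac{1}{424305} - \frac{36911}{366082} = \frac{152}{15} \cdot \frac{1}{424305} - \frac{36911}{366082} = \frac{152}{6364575} - \frac{36911}{366082} = - \frac{234867183361}{2329956345150}$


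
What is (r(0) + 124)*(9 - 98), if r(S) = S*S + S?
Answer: -11036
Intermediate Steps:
r(S) = S + S**2 (r(S) = S**2 + S = S + S**2)
(r(0) + 124)*(9 - 98) = (0*(1 + 0) + 124)*(9 - 98) = (0*1 + 124)*(-89) = (0 + 124)*(-89) = 124*(-89) = -11036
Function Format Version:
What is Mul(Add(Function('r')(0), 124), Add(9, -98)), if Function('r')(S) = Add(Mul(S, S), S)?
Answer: -11036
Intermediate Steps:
Function('r')(S) = Add(S, Pow(S, 2)) (Function('r')(S) = Add(Pow(S, 2), S) = Add(S, Pow(S, 2)))
Mul(Add(Function('r')(0), 124), Add(9, -98)) = Mul(Add(Mul(0, Add(1, 0)), 124), Add(9, -98)) = Mul(Add(Mul(0, 1), 124), -89) = Mul(Add(0, 124), -89) = Mul(124, -89) = -11036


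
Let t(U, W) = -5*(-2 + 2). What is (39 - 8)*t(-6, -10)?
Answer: 0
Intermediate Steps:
t(U, W) = 0 (t(U, W) = -5*0 = 0)
(39 - 8)*t(-6, -10) = (39 - 8)*0 = 31*0 = 0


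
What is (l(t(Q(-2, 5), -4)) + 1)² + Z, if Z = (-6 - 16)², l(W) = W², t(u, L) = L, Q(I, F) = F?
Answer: 773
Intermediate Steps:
Z = 484 (Z = (-22)² = 484)
(l(t(Q(-2, 5), -4)) + 1)² + Z = ((-4)² + 1)² + 484 = (16 + 1)² + 484 = 17² + 484 = 289 + 484 = 773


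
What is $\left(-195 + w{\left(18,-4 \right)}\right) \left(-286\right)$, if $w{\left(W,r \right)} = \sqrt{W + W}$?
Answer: $54054$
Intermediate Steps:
$w{\left(W,r \right)} = \sqrt{2} \sqrt{W}$ ($w{\left(W,r \right)} = \sqrt{2 W} = \sqrt{2} \sqrt{W}$)
$\left(-195 + w{\left(18,-4 \right)}\right) \left(-286\right) = \left(-195 + \sqrt{2} \sqrt{18}\right) \left(-286\right) = \left(-195 + \sqrt{2} \cdot 3 \sqrt{2}\right) \left(-286\right) = \left(-195 + 6\right) \left(-286\right) = \left(-189\right) \left(-286\right) = 54054$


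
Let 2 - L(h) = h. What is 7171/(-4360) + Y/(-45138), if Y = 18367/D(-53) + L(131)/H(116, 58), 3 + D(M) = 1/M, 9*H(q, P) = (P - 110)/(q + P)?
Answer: -16333000069/10233687360 ≈ -1.5960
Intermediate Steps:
H(q, P) = (-110 + P)/(9*(P + q)) (H(q, P) = ((P - 110)/(q + P))/9 = ((-110 + P)/(P + q))/9 = (-110 + P)/(9*(P + q)))
L(h) = 2 - h
D(M) = -3 + 1/M
Y = -4574303/2080 (Y = 18367/(-3 + 1/(-53)) + (2 - 1*131)/(((-110 + 58)/(9*(58 + 116)))) = 18367/(-3 - 1/53) + (2 - 131)/(((⅑)*(-52)/174)) = 18367/(-160/53) - 129/((⅑)*(1/174)*(-52)) = 18367*(-53/160) - 129/(-26/783) = -973451/160 - 129*(-783/26) = -973451/160 + 101007/26 = -4574303/2080 ≈ -2199.2)
7171/(-4360) + Y/(-45138) = 7171/(-4360) - 4574303/2080/(-45138) = 7171*(-1/4360) - 4574303/2080*(-1/45138) = -7171/4360 + 4574303/93887040 = -16333000069/10233687360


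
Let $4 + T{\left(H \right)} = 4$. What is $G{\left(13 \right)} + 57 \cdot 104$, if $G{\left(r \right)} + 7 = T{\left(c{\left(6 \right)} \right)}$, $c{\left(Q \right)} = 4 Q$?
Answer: $5921$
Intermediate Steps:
$T{\left(H \right)} = 0$ ($T{\left(H \right)} = -4 + 4 = 0$)
$G{\left(r \right)} = -7$ ($G{\left(r \right)} = -7 + 0 = -7$)
$G{\left(13 \right)} + 57 \cdot 104 = -7 + 57 \cdot 104 = -7 + 5928 = 5921$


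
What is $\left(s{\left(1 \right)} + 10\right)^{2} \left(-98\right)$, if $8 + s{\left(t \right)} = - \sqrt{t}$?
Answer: $-98$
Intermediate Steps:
$s{\left(t \right)} = -8 - \sqrt{t}$
$\left(s{\left(1 \right)} + 10\right)^{2} \left(-98\right) = \left(\left(-8 - \sqrt{1}\right) + 10\right)^{2} \left(-98\right) = \left(\left(-8 - 1\right) + 10\right)^{2} \left(-98\right) = \left(-9 + 10\right)^{2} \left(-98\right) = 1^{2} \left(-98\right) = 1 \left(-98\right) = -98$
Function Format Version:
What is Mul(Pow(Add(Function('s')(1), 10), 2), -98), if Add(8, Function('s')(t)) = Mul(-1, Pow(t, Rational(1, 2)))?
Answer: -98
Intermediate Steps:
Function('s')(t) = Add(-8, Mul(-1, Pow(t, Rational(1, 2))))
Mul(Pow(Add(Function('s')(1), 10), 2), -98) = Mul(Pow(Add(Add(-8, Mul(-1, Pow(1, Rational(1, 2)))), 10), 2), -98) = Mul(Pow(Add(Add(-8, Mul(-1, 1)), 10), 2), -98) = Mul(Pow(Add(Add(-8, -1), 10), 2), -98) = Mul(Pow(Add(-9, 10), 2), -98) = Mul(Pow(1, 2), -98) = Mul(1, -98) = -98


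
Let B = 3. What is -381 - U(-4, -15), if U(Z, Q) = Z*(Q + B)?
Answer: -429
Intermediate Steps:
U(Z, Q) = Z*(3 + Q) (U(Z, Q) = Z*(Q + 3) = Z*(3 + Q))
-381 - U(-4, -15) = -381 - (-4)*(3 - 15) = -381 - (-4)*(-12) = -381 - 1*48 = -381 - 48 = -429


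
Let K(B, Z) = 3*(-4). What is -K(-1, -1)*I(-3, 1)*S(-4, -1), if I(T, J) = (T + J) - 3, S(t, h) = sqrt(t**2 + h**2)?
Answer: -60*sqrt(17) ≈ -247.39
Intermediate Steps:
K(B, Z) = -12
S(t, h) = sqrt(h**2 + t**2)
I(T, J) = -3 + J + T (I(T, J) = (J + T) - 3 = -3 + J + T)
-K(-1, -1)*I(-3, 1)*S(-4, -1) = -(-12*(-3 + 1 - 3))*sqrt((-1)**2 + (-4)**2) = -(-12*(-5))*sqrt(1 + 16) = -60*sqrt(17)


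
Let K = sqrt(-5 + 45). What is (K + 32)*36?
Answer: 1152 + 72*sqrt(10) ≈ 1379.7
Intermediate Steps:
K = 2*sqrt(10) (K = sqrt(40) = 2*sqrt(10) ≈ 6.3246)
(K + 32)*36 = (2*sqrt(10) + 32)*36 = (32 + 2*sqrt(10))*36 = 1152 + 72*sqrt(10)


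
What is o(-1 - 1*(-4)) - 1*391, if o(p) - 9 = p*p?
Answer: -373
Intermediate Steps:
o(p) = 9 + p² (o(p) = 9 + p*p = 9 + p²)
o(-1 - 1*(-4)) - 1*391 = (9 + (-1 - 1*(-4))²) - 1*391 = (9 + (-1 + 4)²) - 391 = (9 + 3²) - 391 = (9 + 9) - 391 = 18 - 391 = -373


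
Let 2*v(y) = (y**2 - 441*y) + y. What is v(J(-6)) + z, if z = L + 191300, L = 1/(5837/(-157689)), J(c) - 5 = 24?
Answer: 2163349619/11674 ≈ 1.8531e+5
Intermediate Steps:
J(c) = 29 (J(c) = 5 + 24 = 29)
v(y) = y**2/2 - 220*y (v(y) = ((y**2 - 441*y) + y)/2 = (y**2 - 440*y)/2 = y**2/2 - 220*y)
L = -157689/5837 (L = 1/(5837*(-1/157689)) = 1/(-5837/157689) = -157689/5837 ≈ -27.015)
z = 1116460411/5837 (z = -157689/5837 + 191300 = 1116460411/5837 ≈ 1.9127e+5)
v(J(-6)) + z = (1/2)*29*(-440 + 29) + 1116460411/5837 = (1/2)*29*(-411) + 1116460411/5837 = -11919/2 + 1116460411/5837 = 2163349619/11674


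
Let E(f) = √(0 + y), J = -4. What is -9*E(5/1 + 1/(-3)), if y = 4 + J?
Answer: 0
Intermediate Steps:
y = 0 (y = 4 - 4 = 0)
E(f) = 0 (E(f) = √(0 + 0) = √0 = 0)
-9*E(5/1 + 1/(-3)) = -9*0 = 0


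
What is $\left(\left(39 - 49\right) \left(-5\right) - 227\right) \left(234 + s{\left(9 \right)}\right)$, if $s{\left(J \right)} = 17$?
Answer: $-44427$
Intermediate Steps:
$\left(\left(39 - 49\right) \left(-5\right) - 227\right) \left(234 + s{\left(9 \right)}\right) = \left(\left(39 - 49\right) \left(-5\right) - 227\right) \left(234 + 17\right) = \left(\left(-10\right) \left(-5\right) - 227\right) 251 = \left(50 - 227\right) 251 = \left(-177\right) 251 = -44427$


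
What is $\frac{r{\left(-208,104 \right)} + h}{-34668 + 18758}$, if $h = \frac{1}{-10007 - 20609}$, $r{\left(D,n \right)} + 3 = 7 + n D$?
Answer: $\frac{662162849}{487100560} \approx 1.3594$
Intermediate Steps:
$r{\left(D,n \right)} = 4 + D n$ ($r{\left(D,n \right)} = -3 + \left(7 + n D\right) = -3 + \left(7 + D n\right) = 4 + D n$)
$h = - \frac{1}{30616}$ ($h = \frac{1}{-30616} = - \frac{1}{30616} \approx -3.2663 \cdot 10^{-5}$)
$\frac{r{\left(-208,104 \right)} + h}{-34668 + 18758} = \frac{\left(4 - 21632\right) - \frac{1}{30616}}{-34668 + 18758} = \frac{\left(4 - 21632\right) - \frac{1}{30616}}{-15910} = \left(-21628 - \frac{1}{30616}\right) \left(- \frac{1}{15910}\right) = \left(- \frac{662162849}{30616}\right) \left(- \frac{1}{15910}\right) = \frac{662162849}{487100560}$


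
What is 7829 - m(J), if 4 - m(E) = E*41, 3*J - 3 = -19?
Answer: 22819/3 ≈ 7606.3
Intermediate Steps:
J = -16/3 (J = 1 + (⅓)*(-19) = 1 - 19/3 = -16/3 ≈ -5.3333)
m(E) = 4 - 41*E (m(E) = 4 - E*41 = 4 - 41*E)
7829 - m(J) = 7829 - (4 - 41*(-16/3)) = 7829 - (4 + 656/3) = 7829 - 1*668/3 = 7829 - 668/3 = 22819/3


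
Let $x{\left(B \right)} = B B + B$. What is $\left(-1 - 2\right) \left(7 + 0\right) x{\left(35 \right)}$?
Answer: $-26460$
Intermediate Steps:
$x{\left(B \right)} = B + B^{2}$ ($x{\left(B \right)} = B^{2} + B = B + B^{2}$)
$\left(-1 - 2\right) \left(7 + 0\right) x{\left(35 \right)} = \left(-1 - 2\right) \left(7 + 0\right) 35 \left(1 + 35\right) = \left(-3\right) 7 \cdot 35 \cdot 36 = \left(-21\right) 1260 = -26460$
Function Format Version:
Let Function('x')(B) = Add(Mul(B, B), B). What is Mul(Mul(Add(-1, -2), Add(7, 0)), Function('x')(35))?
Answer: -26460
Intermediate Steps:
Function('x')(B) = Add(B, Pow(B, 2)) (Function('x')(B) = Add(Pow(B, 2), B) = Add(B, Pow(B, 2)))
Mul(Mul(Add(-1, -2), Add(7, 0)), Function('x')(35)) = Mul(Mul(Add(-1, -2), Add(7, 0)), Mul(35, Add(1, 35))) = Mul(Mul(-3, 7), Mul(35, 36)) = Mul(-21, 1260) = -26460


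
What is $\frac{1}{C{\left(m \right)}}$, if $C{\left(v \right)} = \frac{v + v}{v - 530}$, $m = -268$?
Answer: $\frac{399}{268} \approx 1.4888$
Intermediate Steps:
$C{\left(v \right)} = \frac{2 v}{-530 + v}$
$\frac{1}{C{\left(m \right)}} = \frac{1}{2 \left(-268\right) \frac{1}{-530 - 268}} = \frac{1}{2 \left(-268\right) \frac{1}{-798}} = \frac{1}{2 \left(-268\right) \left(- \frac{1}{798}\right)} = \frac{1}{\frac{268}{399}} = \frac{399}{268}$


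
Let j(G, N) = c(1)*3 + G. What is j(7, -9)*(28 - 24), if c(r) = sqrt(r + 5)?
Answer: 28 + 12*sqrt(6) ≈ 57.394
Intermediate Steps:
c(r) = sqrt(5 + r)
j(G, N) = G + 3*sqrt(6) (j(G, N) = sqrt(5 + 1)*3 + G = sqrt(6)*3 + G = 3*sqrt(6) + G = G + 3*sqrt(6))
j(7, -9)*(28 - 24) = (7 + 3*sqrt(6))*(28 - 24) = (7 + 3*sqrt(6))*4 = 28 + 12*sqrt(6)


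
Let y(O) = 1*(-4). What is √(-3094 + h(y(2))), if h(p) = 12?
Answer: I*√3082 ≈ 55.516*I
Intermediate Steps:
y(O) = -4
√(-3094 + h(y(2))) = √(-3094 + 12) = √(-3082) = I*√3082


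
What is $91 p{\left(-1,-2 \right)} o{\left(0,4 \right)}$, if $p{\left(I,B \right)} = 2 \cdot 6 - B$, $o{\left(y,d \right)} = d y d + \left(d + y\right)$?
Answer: $5096$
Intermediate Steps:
$o{\left(y,d \right)} = d + y + y d^{2}$ ($o{\left(y,d \right)} = y d^{2} + \left(d + y\right) = d + y + y d^{2}$)
$p{\left(I,B \right)} = 12 - B$
$91 p{\left(-1,-2 \right)} o{\left(0,4 \right)} = 91 \left(12 - -2\right) \left(4 + 0 + 0 \cdot 4^{2}\right) = 91 \left(12 + 2\right) \left(4 + 0 + 0 \cdot 16\right) = 91 \cdot 14 \left(4 + 0 + 0\right) = 1274 \cdot 4 = 5096$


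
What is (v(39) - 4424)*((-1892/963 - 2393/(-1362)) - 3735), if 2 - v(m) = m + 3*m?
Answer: 1246009737455/72867 ≈ 1.7100e+7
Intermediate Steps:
v(m) = 2 - 4*m (v(m) = 2 - (m + 3*m) = 2 - 4*m)
(v(39) - 4424)*((-1892/963 - 2393/(-1362)) - 3735) = ((2 - 4*39) - 4424)*((-1892/963 - 2393/(-1362)) - 3735) = ((2 - 156) - 4424)*((-1892*1/963 - 2393*(-1/1362)) - 3735) = (-154 - 4424)*((-1892/963 + 2393/1362) - 3735) = -4578*(-90815/437202 - 3735) = -4578*(-1633040285/437202) = 1246009737455/72867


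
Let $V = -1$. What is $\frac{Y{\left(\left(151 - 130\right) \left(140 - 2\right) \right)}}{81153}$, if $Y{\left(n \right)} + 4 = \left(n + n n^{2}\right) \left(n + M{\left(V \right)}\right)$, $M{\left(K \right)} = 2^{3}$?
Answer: $\frac{70727906767136}{81153} \approx 8.7154 \cdot 10^{8}$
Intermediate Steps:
$M{\left(K \right)} = 8$
$Y{\left(n \right)} = -4 + \left(8 + n\right) \left(n + n^{3}\right)$ ($Y{\left(n \right)} = -4 + \left(n + n n^{2}\right) \left(n + 8\right) = -4 + \left(n + n^{3}\right) \left(8 + n\right) = -4 + \left(8 + n\right) \left(n + n^{3}\right)$)
$\frac{Y{\left(\left(151 - 130\right) \left(140 - 2\right) \right)}}{81153} = \frac{-4 + \left(\left(151 - 130\right) \left(140 - 2\right)\right)^{2} + \left(\left(151 - 130\right) \left(140 - 2\right)\right)^{4} + 8 \left(151 - 130\right) \left(140 - 2\right) + 8 \left(\left(151 - 130\right) \left(140 - 2\right)\right)^{3}}{81153} = \left(-4 + \left(21 \left(140 - 2\right)\right)^{2} + \left(21 \left(140 - 2\right)\right)^{4} + 8 \cdot 21 \left(140 - 2\right) + 8 \left(21 \left(140 - 2\right)\right)^{3}\right) \frac{1}{81153} = \left(-4 + \left(21 \cdot 138\right)^{2} + \left(21 \cdot 138\right)^{4} + 8 \cdot 21 \cdot 138 + 8 \left(21 \cdot 138\right)^{3}\right) \frac{1}{81153} = \left(-4 + 2898^{2} + 2898^{4} + 8 \cdot 2898 + 8 \cdot 2898^{3}\right) \frac{1}{81153} = \left(-4 + 8398404 + 70533189747216 + 23184 + 8 \cdot 24338574792\right) \frac{1}{81153} = \left(-4 + 8398404 + 70533189747216 + 23184 + 194708598336\right) \frac{1}{81153} = 70727906767136 \cdot \frac{1}{81153} = \frac{70727906767136}{81153}$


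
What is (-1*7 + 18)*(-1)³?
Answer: -11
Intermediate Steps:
(-1*7 + 18)*(-1)³ = (-7 + 18)*(-1) = 11*(-1) = -11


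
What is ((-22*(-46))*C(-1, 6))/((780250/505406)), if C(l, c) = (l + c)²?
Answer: 255735436/15605 ≈ 16388.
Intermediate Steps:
C(l, c) = (c + l)²
((-22*(-46))*C(-1, 6))/((780250/505406)) = ((-22*(-46))*(6 - 1)²)/((780250/505406)) = (1012*5²)/((780250*(1/505406))) = (1012*25)/(390125/252703) = 25300*(252703/390125) = 255735436/15605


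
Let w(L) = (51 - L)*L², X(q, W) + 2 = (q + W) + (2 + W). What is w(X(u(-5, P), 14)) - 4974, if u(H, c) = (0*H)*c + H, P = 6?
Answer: 9838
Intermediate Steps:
u(H, c) = H (u(H, c) = 0*c + H = 0 + H = H)
X(q, W) = q + 2*W (X(q, W) = -2 + ((q + W) + (2 + W)) = -2 + ((W + q) + (2 + W)) = -2 + (2 + q + 2*W) = q + 2*W)
w(L) = L²*(51 - L)
w(X(u(-5, P), 14)) - 4974 = (-5 + 2*14)²*(51 - (-5 + 2*14)) - 4974 = (-5 + 28)²*(51 - (-5 + 28)) - 4974 = 23²*(51 - 1*23) - 4974 = 529*(51 - 23) - 4974 = 529*28 - 4974 = 14812 - 4974 = 9838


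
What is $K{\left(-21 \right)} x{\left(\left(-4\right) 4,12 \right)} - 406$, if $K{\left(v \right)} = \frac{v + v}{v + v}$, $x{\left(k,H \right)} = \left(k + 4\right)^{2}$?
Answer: $-262$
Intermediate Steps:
$x{\left(k,H \right)} = \left(4 + k\right)^{2}$
$K{\left(v \right)} = 1$ ($K{\left(v \right)} = \frac{2 v}{2 v} = 2 v \frac{1}{2 v} = 1$)
$K{\left(-21 \right)} x{\left(\left(-4\right) 4,12 \right)} - 406 = 1 \left(4 - 16\right)^{2} - 406 = 1 \left(-12\right)^{2} - 406 = 1 \cdot 144 - 406 = 144 - 406 = -262$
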